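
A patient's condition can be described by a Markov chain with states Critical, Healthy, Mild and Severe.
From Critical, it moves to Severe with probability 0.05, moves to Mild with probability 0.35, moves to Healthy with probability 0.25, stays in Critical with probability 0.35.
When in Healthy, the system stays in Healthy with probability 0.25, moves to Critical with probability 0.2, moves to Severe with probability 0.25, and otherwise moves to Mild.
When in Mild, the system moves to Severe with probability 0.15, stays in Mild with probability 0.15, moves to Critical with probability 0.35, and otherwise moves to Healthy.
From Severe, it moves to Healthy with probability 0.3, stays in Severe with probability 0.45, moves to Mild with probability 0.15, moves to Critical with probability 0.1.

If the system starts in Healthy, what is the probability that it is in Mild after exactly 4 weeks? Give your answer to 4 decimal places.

0.2424

Propagate the distribution vector 4 weeks from Healthy.
After 0 weeks: (0.0000, 1.0000, 0.0000, 0.0000)
After 1 week: (0.2000, 0.2500, 0.3000, 0.2500)
After 2 weeks: (0.2500, 0.2925, 0.2275, 0.2300)
After 3 weeks: (0.2486, 0.2843, 0.2439, 0.2233)
After 4 weeks: (0.2516, 0.2856, 0.2424, 0.2205)
P(in Mild after 4 weeks) = 0.2424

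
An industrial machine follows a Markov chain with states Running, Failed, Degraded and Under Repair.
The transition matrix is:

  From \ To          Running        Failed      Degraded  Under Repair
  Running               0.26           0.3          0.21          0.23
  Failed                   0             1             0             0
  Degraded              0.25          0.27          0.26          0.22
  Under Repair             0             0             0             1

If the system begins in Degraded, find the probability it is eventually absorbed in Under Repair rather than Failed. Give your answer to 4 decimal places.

0.4450

Let h(s) be the probability of absorption at Under Repair starting from transient state s. Then h(Under Repair) = 1 and h(Failed) = 0. By first-step analysis:
h(Running) = 0.26·h(Running) + 0.3·0 + 0.21·h(Degraded) + 0.23·1
h(Degraded) = 0.25·h(Running) + 0.27·0 + 0.26·h(Degraded) + 0.22·1
Solving: h(Running) = 0.4371, h(Degraded) = 0.4450.
Starting from Degraded, the probability is 0.4450.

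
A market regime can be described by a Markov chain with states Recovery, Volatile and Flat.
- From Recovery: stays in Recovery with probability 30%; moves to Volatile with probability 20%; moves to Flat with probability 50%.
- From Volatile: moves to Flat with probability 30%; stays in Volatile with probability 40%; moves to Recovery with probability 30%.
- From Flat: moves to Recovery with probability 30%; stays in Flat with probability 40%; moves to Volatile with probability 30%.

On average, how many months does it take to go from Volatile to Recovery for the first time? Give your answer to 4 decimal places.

Let t(s) be the expected number of months to first reach Recovery from state s, with t(Recovery) = 0. Conditioning on the first month:
t(Volatile) = 1 + 0.4·t(Volatile) + 0.3·t(Flat)
t(Flat) = 1 + 0.3·t(Volatile) + 0.4·t(Flat)
Solving: t(Volatile) = 3.3333, t(Flat) = 3.3333.
Expected months from Volatile to Recovery: 3.3333.

3.3333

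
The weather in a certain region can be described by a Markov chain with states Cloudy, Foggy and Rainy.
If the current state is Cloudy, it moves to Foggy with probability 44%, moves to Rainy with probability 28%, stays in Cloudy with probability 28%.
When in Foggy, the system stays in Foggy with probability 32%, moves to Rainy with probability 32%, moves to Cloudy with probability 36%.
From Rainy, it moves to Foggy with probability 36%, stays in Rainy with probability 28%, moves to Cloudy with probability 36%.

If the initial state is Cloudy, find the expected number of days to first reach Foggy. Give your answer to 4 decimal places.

2.3946

Let t(s) be the expected number of days to first reach Foggy from state s, with t(Foggy) = 0. Conditioning on the first day:
t(Cloudy) = 1 + 0.28·t(Cloudy) + 0.28·t(Rainy)
t(Rainy) = 1 + 0.36·t(Cloudy) + 0.28·t(Rainy)
Solving: t(Cloudy) = 2.3946, t(Rainy) = 2.5862.
Expected days from Cloudy to Foggy: 2.3946.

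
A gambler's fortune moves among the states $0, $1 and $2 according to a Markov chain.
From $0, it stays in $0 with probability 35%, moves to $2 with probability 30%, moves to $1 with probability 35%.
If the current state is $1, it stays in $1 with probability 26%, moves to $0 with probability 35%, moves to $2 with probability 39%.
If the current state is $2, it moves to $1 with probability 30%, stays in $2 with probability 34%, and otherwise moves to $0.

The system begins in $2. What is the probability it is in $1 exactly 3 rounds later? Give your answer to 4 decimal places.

Propagate the distribution vector 3 rounds from $2.
After 0 rounds: (0.0000, 0.0000, 1.0000)
After 1 round: (0.3600, 0.3000, 0.3400)
After 2 rounds: (0.3534, 0.3060, 0.3406)
After 3 rounds: (0.3534, 0.3054, 0.3412)
P(in $1 after 3 rounds) = 0.3054

0.3054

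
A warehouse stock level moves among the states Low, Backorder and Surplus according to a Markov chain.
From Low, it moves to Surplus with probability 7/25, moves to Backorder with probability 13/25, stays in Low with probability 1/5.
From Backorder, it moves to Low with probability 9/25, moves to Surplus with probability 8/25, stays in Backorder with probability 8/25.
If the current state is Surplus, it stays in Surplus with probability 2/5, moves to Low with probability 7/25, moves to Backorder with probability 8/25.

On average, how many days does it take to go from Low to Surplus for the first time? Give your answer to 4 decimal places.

3.3632

Let t(s) be the expected number of days to first reach Surplus from state s, with t(Surplus) = 0. Conditioning on the first day:
t(Low) = 1 + 0.2·t(Low) + 0.52·t(Backorder)
t(Backorder) = 1 + 0.36·t(Low) + 0.32·t(Backorder)
Solving: t(Low) = 3.3632, t(Backorder) = 3.2511.
Expected days from Low to Surplus: 3.3632.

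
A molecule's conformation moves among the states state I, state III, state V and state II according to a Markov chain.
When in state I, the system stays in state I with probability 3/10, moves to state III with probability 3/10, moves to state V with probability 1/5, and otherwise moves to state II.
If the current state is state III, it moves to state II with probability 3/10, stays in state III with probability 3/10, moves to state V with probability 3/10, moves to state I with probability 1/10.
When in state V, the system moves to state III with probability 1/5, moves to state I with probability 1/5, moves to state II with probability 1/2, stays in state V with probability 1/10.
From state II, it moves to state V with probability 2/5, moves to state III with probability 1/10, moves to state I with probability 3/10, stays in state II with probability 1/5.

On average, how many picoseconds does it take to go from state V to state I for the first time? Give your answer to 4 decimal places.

4.6000

Let t(s) be the expected number of picoseconds to first reach state I from state s, with t(state I) = 0. Conditioning on the first picosecond:
t(state III) = 1 + 0.3·t(state III) + 0.3·t(state V) + 0.3·t(state II)
t(state V) = 1 + 0.2·t(state III) + 0.1·t(state V) + 0.5·t(state II)
t(state II) = 1 + 0.1·t(state III) + 0.4·t(state V) + 0.2·t(state II)
Solving: t(state III) = 5.2000, t(state V) = 4.6000, t(state II) = 4.2000.
Expected picoseconds from state V to state I: 4.6000.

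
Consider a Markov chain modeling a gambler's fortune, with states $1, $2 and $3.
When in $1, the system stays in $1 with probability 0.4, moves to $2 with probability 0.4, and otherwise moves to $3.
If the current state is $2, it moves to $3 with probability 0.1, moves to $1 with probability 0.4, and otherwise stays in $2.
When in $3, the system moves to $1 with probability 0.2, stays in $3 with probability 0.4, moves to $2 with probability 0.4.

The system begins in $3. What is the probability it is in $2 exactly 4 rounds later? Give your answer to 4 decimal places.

0.4444

Propagate the distribution vector 4 rounds from $3.
After 0 rounds: (0.0000, 0.0000, 1.0000)
After 1 round: (0.2000, 0.4000, 0.4000)
After 2 rounds: (0.3200, 0.4400, 0.2400)
After 3 rounds: (0.3520, 0.4440, 0.2040)
After 4 rounds: (0.3592, 0.4444, 0.1964)
P(in $2 after 4 rounds) = 0.4444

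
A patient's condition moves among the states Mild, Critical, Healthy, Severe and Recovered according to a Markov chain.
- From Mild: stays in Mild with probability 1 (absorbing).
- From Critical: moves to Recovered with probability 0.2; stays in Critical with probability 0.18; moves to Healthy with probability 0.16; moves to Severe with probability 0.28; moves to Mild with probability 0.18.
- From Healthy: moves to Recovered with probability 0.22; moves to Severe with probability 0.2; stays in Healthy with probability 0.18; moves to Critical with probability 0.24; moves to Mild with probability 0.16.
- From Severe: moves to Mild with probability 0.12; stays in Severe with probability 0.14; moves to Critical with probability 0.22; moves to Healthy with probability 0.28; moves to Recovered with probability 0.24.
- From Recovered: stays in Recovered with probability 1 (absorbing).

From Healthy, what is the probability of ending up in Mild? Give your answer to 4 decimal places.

0.4156

Let h(s) be the probability of absorption at Mild starting from transient state s. Then h(Mild) = 1 and h(Recovered) = 0. By first-step analysis:
h(Critical) = 0.18·1 + 0.18·h(Critical) + 0.16·h(Healthy) + 0.28·h(Severe) + 0.2·0
h(Healthy) = 0.16·1 + 0.24·h(Critical) + 0.18·h(Healthy) + 0.2·h(Severe) + 0.22·0
h(Severe) = 0.12·1 + 0.22·h(Critical) + 0.28·h(Healthy) + 0.14·h(Severe) + 0.24·0
Solving: h(Critical) = 0.4322, h(Healthy) = 0.4156, h(Severe) = 0.3854.
Starting from Healthy, the probability is 0.4156.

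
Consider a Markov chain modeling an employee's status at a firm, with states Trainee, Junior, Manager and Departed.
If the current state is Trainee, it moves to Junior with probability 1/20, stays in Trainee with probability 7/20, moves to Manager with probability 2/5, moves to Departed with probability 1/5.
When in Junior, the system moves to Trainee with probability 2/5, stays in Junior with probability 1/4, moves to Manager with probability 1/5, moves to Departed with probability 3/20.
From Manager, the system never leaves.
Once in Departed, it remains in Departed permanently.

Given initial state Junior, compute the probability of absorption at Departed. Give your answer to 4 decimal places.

0.3797

Let h(s) be the probability of absorption at Departed starting from transient state s. Then h(Departed) = 1 and h(Manager) = 0. By first-step analysis:
h(Trainee) = 0.35·h(Trainee) + 0.05·h(Junior) + 0.4·0 + 0.2·1
h(Junior) = 0.4·h(Trainee) + 0.25·h(Junior) + 0.2·0 + 0.15·1
Solving: h(Trainee) = 0.3369, h(Junior) = 0.3797.
Starting from Junior, the probability is 0.3797.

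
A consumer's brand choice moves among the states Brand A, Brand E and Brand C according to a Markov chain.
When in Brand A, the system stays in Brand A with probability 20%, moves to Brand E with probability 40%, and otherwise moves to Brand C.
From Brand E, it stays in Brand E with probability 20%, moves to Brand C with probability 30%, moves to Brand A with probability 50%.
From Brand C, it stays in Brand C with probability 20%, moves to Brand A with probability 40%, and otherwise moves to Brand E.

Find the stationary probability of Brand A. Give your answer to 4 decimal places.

0.3611

Let the stationary distribution be π with π = πP and π_1 + π_2 + π_3 = 1.
π_1 = 0.2·π_1 + 0.5·π_2 + 0.4·π_3
π_2 = 0.4·π_1 + 0.2·π_2 + 0.4·π_3
Solving with the normalization constraint gives π = (0.3611, 0.3333, 0.3056).
So the stationary probability of Brand A is 0.3611.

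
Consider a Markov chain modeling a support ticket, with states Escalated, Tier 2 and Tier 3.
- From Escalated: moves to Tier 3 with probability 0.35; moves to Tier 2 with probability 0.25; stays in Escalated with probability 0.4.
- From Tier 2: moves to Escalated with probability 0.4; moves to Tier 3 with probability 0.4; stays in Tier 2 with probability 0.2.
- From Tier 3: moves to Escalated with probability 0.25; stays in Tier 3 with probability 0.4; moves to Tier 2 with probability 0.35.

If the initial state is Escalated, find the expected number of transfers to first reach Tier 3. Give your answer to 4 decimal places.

Let t(s) be the expected number of transfers to first reach Tier 3 from state s, with t(Tier 3) = 0. Conditioning on the first transfer:
t(Escalated) = 1 + 0.4·t(Escalated) + 0.25·t(Tier 2)
t(Tier 2) = 1 + 0.4·t(Escalated) + 0.2·t(Tier 2)
Solving: t(Escalated) = 2.7632, t(Tier 2) = 2.6316.
Expected transfers from Escalated to Tier 3: 2.7632.

2.7632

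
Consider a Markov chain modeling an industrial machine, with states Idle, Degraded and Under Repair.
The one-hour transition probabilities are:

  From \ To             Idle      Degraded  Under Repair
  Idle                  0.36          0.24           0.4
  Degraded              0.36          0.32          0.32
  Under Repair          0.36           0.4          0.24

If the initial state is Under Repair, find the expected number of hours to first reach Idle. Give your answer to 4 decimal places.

2.7778

Let t(s) be the expected number of hours to first reach Idle from state s, with t(Idle) = 0. Conditioning on the first hour:
t(Degraded) = 1 + 0.32·t(Degraded) + 0.32·t(Under Repair)
t(Under Repair) = 1 + 0.4·t(Degraded) + 0.24·t(Under Repair)
Solving: t(Degraded) = 2.7778, t(Under Repair) = 2.7778.
Expected hours from Under Repair to Idle: 2.7778.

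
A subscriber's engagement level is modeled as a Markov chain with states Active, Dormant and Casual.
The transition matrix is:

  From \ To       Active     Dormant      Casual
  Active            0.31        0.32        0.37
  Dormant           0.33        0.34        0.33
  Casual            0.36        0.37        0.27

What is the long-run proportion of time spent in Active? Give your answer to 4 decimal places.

Let the stationary distribution be π with π = πP and π_1 + π_2 + π_3 = 1.
π_1 = 0.31·π_1 + 0.33·π_2 + 0.36·π_3
π_2 = 0.32·π_1 + 0.34·π_2 + 0.37·π_3
Solving with the normalization constraint gives π = (0.3331, 0.3431, 0.3239).
So the stationary probability of Active is 0.3331.

0.3331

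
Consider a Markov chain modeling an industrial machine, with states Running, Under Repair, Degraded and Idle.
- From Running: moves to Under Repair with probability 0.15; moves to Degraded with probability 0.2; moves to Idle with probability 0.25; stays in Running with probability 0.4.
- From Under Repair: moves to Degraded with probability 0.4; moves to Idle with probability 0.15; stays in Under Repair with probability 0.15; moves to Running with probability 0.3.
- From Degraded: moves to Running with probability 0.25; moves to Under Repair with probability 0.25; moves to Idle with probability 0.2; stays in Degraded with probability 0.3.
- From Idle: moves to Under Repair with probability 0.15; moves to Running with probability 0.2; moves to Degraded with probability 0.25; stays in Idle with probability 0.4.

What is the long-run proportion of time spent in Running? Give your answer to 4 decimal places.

Let the stationary distribution be π with π = πP and π_1 + π_2 + π_3 + π_4 = 1.
π_1 = 0.4·π_1 + 0.3·π_2 + 0.25·π_3 + 0.2·π_4
π_2 = 0.15·π_1 + 0.15·π_2 + 0.25·π_3 + 0.15·π_4
π_3 = 0.2·π_1 + 0.4·π_2 + 0.3·π_3 + 0.25·π_4
Solving with the normalization constraint gives π = (0.2894, 0.1776, 0.2760, 0.2570).
So the stationary probability of Running is 0.2894.

0.2894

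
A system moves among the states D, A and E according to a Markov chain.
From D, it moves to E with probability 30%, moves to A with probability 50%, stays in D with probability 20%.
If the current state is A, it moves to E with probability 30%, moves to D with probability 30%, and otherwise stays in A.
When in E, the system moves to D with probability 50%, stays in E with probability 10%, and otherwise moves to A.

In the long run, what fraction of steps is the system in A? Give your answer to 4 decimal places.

0.4318

Let the stationary distribution be π with π = πP and π_1 + π_2 + π_3 = 1.
π_1 = 0.2·π_1 + 0.3·π_2 + 0.5·π_3
π_2 = 0.5·π_1 + 0.4·π_2 + 0.4·π_3
Solving with the normalization constraint gives π = (0.3182, 0.4318, 0.2500).
So the stationary probability of A is 0.4318.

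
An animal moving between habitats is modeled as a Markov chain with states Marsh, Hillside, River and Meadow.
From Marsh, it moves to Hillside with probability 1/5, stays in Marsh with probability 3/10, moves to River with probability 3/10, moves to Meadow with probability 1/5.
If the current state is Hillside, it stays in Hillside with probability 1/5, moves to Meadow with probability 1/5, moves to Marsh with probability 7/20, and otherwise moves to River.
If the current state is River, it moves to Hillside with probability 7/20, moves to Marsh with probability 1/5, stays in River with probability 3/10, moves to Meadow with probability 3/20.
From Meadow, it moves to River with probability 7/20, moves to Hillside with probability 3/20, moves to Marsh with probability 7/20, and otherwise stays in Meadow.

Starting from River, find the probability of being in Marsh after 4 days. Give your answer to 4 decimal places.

0.2909

Propagate the distribution vector 4 days from River.
After 0 days: (0.0000, 0.0000, 1.0000, 0.0000)
After 1 day: (0.2000, 0.3500, 0.3000, 0.1500)
After 2 days: (0.2950, 0.2375, 0.2900, 0.1775)
After 3 days: (0.2918, 0.2346, 0.2970, 0.1766)
After 4 days: (0.2909, 0.2357, 0.2971, 0.1763)
P(in Marsh after 4 days) = 0.2909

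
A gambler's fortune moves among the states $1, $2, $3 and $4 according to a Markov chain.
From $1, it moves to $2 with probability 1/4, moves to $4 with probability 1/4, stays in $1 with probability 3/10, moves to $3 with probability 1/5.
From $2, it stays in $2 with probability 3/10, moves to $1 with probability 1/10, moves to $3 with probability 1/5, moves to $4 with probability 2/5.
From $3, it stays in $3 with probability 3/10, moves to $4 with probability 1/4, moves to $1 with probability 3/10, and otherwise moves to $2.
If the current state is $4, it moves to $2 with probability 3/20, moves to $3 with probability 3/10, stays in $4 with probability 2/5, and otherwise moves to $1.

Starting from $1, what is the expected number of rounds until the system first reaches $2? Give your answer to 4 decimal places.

5.1256

Let t(s) be the expected number of rounds to first reach $2 from state s, with t($2) = 0. Conditioning on the first round:
t($1) = 1 + 0.3·t($1) + 0.2·t($3) + 0.25·t($4)
t($3) = 1 + 0.3·t($1) + 0.3·t($3) + 0.25·t($4)
t($4) = 1 + 0.15·t($1) + 0.3·t($3) + 0.4·t($4)
Solving: t($1) = 5.1256, t($3) = 5.6951, t($4) = 5.7956.
Expected rounds from $1 to $2: 5.1256.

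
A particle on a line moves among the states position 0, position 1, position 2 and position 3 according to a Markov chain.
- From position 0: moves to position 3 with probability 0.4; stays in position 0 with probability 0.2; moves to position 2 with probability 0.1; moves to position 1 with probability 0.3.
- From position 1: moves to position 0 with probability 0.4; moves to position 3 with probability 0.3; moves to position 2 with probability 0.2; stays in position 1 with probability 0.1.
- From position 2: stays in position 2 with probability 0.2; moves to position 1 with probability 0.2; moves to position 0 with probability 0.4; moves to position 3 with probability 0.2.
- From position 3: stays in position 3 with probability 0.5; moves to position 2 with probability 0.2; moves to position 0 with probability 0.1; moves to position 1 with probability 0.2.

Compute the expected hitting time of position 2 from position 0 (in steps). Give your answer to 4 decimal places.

6.1143

Let t(s) be the expected number of steps to first reach position 2 from state s, with t(position 2) = 0. Conditioning on the first step:
t(position 0) = 1 + 0.2·t(position 0) + 0.3·t(position 1) + 0.4·t(position 3)
t(position 1) = 1 + 0.4·t(position 0) + 0.1·t(position 1) + 0.3·t(position 3)
t(position 3) = 1 + 0.1·t(position 0) + 0.2·t(position 1) + 0.5·t(position 3)
Solving: t(position 0) = 6.1143, t(position 1) = 5.6571, t(position 3) = 5.4857.
Expected steps from position 0 to position 2: 6.1143.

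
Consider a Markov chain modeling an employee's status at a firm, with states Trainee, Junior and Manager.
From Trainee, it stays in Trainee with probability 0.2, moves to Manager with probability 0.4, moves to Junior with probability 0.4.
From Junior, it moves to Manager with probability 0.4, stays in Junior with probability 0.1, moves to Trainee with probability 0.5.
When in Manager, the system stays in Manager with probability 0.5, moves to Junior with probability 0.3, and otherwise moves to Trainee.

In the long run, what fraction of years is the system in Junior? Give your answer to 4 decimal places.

0.2735

Let the stationary distribution be π with π = πP and π_1 + π_2 + π_3 = 1.
π_1 = 0.2·π_1 + 0.5·π_2 + 0.2·π_3
π_2 = 0.4·π_1 + 0.1·π_2 + 0.3·π_3
Solving with the normalization constraint gives π = (0.2821, 0.2735, 0.4444).
So the stationary probability of Junior is 0.2735.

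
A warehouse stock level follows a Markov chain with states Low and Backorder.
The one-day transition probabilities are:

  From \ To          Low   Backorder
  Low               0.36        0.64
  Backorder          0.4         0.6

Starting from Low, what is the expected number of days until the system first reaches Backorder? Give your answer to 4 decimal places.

Let t(s) be the expected number of days to first reach Backorder from state s, with t(Backorder) = 0. Conditioning on the first day:
t(Low) = 1 + 0.36·t(Low)
Solving: t(Low) = 1.5625.
Expected days from Low to Backorder: 1.5625.

1.5625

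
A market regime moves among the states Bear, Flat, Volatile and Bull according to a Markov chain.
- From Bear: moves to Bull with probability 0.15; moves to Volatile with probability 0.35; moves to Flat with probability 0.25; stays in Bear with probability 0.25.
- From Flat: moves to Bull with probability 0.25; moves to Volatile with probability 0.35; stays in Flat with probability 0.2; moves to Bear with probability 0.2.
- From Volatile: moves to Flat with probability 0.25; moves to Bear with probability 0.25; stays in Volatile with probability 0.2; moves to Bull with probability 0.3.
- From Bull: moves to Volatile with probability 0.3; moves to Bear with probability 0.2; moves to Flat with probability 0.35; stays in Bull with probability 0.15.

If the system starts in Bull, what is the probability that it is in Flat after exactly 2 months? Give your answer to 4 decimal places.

0.2475

Propagate the distribution vector 2 months from Bull.
After 0 months: (0.0000, 0.0000, 0.0000, 1.0000)
After 1 month: (0.2000, 0.3500, 0.3000, 0.1500)
After 2 months: (0.2250, 0.2475, 0.2975, 0.2300)
P(in Flat after 2 months) = 0.2475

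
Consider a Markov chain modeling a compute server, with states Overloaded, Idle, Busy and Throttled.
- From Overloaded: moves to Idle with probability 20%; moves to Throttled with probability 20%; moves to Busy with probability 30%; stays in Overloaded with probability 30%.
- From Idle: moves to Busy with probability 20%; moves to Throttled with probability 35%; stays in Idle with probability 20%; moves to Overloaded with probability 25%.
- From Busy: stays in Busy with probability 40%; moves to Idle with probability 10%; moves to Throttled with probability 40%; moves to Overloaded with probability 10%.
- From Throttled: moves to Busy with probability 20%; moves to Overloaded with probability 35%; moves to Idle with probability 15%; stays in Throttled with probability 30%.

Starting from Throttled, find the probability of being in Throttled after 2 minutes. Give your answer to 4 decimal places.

Propagate the distribution vector 2 minutes from Throttled.
After 0 minutes: (0.0000, 0.0000, 0.0000, 1.0000)
After 1 minute: (0.3500, 0.1500, 0.2000, 0.3000)
After 2 minutes: (0.2675, 0.1650, 0.2750, 0.2925)
P(in Throttled after 2 minutes) = 0.2925

0.2925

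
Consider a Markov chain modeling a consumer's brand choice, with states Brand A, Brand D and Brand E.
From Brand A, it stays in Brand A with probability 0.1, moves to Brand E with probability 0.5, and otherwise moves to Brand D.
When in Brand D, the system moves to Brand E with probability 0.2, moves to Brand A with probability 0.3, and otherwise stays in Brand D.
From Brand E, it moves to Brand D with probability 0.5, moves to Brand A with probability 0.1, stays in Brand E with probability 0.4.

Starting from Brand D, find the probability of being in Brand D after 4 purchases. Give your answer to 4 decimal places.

Propagate the distribution vector 4 purchases from Brand D.
After 0 purchases: (0.0000, 1.0000, 0.0000)
After 1 purchase: (0.3000, 0.5000, 0.2000)
After 2 purchases: (0.2000, 0.4700, 0.3300)
After 3 purchases: (0.1940, 0.4800, 0.3260)
After 4 purchases: (0.1960, 0.4806, 0.3234)
P(in Brand D after 4 purchases) = 0.4806

0.4806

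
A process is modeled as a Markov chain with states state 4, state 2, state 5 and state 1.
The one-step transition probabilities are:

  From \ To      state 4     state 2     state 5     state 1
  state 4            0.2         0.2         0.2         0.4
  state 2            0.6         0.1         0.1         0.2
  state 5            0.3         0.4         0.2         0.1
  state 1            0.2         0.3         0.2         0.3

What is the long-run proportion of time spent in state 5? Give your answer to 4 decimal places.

Let the stationary distribution be π with π = πP and π_1 + π_2 + π_3 + π_4 = 1.
π_1 = 0.2·π_1 + 0.6·π_2 + 0.3·π_3 + 0.2·π_4
π_2 = 0.2·π_1 + 0.1·π_2 + 0.4·π_3 + 0.3·π_4
π_3 = 0.2·π_1 + 0.1·π_2 + 0.2·π_3 + 0.2·π_4
Solving with the normalization constraint gives π = (0.3131, 0.2386, 0.1761, 0.2722).
So the stationary probability of state 5 is 0.1761.

0.1761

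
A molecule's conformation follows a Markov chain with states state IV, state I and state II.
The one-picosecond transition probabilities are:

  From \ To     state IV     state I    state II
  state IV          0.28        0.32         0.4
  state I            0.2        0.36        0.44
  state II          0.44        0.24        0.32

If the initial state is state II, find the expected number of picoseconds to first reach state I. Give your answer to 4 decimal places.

3.6990

Let t(s) be the expected number of picoseconds to first reach state I from state s, with t(state I) = 0. Conditioning on the first picosecond:
t(state IV) = 1 + 0.28·t(state IV) + 0.4·t(state II)
t(state II) = 1 + 0.44·t(state IV) + 0.32·t(state II)
Solving: t(state IV) = 3.4439, t(state II) = 3.6990.
Expected picoseconds from state II to state I: 3.6990.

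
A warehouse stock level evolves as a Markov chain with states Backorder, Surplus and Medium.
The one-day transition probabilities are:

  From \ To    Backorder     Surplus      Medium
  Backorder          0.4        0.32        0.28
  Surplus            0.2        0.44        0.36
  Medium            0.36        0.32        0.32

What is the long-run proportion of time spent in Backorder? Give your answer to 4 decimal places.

Let the stationary distribution be π with π = πP and π_1 + π_2 + π_3 = 1.
π_1 = 0.4·π_1 + 0.2·π_2 + 0.36·π_3
π_2 = 0.32·π_1 + 0.44·π_2 + 0.32·π_3
Solving with the normalization constraint gives π = (0.3144, 0.3636, 0.3220).
So the stationary probability of Backorder is 0.3144.

0.3144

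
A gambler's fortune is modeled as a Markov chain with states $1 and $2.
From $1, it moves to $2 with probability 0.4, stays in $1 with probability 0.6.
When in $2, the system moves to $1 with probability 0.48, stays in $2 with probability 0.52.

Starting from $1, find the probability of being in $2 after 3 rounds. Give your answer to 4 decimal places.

0.4538

Propagate the distribution vector 3 rounds from $1.
After 0 rounds: (1.0000, 0.0000)
After 1 round: (0.6000, 0.4000)
After 2 rounds: (0.5520, 0.4480)
After 3 rounds: (0.5462, 0.4538)
P(in $2 after 3 rounds) = 0.4538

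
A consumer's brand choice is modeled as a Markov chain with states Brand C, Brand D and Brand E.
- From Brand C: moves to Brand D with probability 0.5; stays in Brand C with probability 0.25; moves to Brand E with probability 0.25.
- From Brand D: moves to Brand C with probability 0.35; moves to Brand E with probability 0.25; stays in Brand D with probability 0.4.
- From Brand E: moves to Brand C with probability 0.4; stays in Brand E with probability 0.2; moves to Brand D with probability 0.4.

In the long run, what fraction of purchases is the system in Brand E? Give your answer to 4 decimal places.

Let the stationary distribution be π with π = πP and π_1 + π_2 + π_3 = 1.
π_1 = 0.25·π_1 + 0.35·π_2 + 0.4·π_3
π_2 = 0.5·π_1 + 0.4·π_2 + 0.4·π_3
Solving with the normalization constraint gives π = (0.3290, 0.4329, 0.2381).
So the stationary probability of Brand E is 0.2381.

0.2381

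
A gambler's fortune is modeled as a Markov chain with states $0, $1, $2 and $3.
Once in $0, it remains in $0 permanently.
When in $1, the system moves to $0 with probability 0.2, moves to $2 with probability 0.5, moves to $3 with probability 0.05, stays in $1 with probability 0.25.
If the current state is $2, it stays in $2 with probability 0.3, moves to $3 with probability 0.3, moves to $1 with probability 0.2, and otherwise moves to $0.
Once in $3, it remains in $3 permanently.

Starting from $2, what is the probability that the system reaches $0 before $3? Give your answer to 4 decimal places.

0.4471

Let h(s) be the probability of absorption at $0 starting from transient state s. Then h($0) = 1 and h($3) = 0. By first-step analysis:
h($1) = 0.2·1 + 0.25·h($1) + 0.5·h($2) + 0.05·0
h($2) = 0.2·1 + 0.2·h($1) + 0.3·h($2) + 0.3·0
Solving: h($1) = 0.5647, h($2) = 0.4471.
Starting from $2, the probability is 0.4471.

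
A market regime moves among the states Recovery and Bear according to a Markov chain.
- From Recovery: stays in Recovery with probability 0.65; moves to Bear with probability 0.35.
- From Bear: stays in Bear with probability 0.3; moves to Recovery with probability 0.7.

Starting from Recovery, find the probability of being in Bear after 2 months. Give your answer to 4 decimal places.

0.3325

Sum over the intermediate state after 1 month:
P = P(Recovery→Recovery)·P(Recovery→Bear) + P(Recovery→Bear)·P(Bear→Bear)
  = 0.65×0.35 + 0.35×0.3
  = 0.2275 + 0.1050 = 0.3325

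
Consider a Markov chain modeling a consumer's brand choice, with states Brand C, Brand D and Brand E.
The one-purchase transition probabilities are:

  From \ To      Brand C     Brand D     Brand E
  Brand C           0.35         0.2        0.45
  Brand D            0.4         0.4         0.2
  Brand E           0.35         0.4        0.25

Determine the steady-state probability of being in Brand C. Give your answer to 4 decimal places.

Let the stationary distribution be π with π = πP and π_1 + π_2 + π_3 = 1.
π_1 = 0.35·π_1 + 0.4·π_2 + 0.35·π_3
π_2 = 0.2·π_1 + 0.4·π_2 + 0.4·π_3
Solving with the normalization constraint gives π = (0.3663, 0.3267, 0.3069).
So the stationary probability of Brand C is 0.3663.

0.3663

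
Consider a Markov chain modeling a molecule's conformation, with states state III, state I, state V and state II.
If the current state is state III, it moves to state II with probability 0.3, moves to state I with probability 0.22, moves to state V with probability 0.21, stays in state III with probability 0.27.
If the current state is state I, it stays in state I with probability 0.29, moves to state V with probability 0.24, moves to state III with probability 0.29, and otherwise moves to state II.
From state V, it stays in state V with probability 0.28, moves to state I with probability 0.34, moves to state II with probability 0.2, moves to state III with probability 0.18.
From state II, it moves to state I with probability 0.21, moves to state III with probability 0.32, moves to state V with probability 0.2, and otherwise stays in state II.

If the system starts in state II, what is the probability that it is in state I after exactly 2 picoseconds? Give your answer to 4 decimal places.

0.2560

Propagate the distribution vector 2 picoseconds from state II.
After 0 picoseconds: (0.0000, 0.0000, 0.0000, 1.0000)
After 1 picosecond: (0.3200, 0.2100, 0.2000, 0.2700)
After 2 picoseconds: (0.2697, 0.2560, 0.2276, 0.2467)
P(in state I after 2 picoseconds) = 0.2560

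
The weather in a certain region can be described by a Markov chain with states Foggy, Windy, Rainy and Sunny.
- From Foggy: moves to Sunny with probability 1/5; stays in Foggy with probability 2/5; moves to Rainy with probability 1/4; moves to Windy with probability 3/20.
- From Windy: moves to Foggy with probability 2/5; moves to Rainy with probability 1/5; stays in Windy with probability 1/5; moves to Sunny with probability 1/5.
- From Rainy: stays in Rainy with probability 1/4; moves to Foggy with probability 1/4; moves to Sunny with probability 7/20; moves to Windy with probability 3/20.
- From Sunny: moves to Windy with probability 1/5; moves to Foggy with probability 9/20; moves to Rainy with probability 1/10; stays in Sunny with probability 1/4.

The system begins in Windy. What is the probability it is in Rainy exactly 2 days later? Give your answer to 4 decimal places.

Propagate the distribution vector 2 days from Windy.
After 0 days: (0.0000, 1.0000, 0.0000, 0.0000)
After 1 day: (0.4000, 0.2000, 0.2000, 0.2000)
After 2 days: (0.3800, 0.1700, 0.2100, 0.2400)
P(in Rainy after 2 days) = 0.2100

0.2100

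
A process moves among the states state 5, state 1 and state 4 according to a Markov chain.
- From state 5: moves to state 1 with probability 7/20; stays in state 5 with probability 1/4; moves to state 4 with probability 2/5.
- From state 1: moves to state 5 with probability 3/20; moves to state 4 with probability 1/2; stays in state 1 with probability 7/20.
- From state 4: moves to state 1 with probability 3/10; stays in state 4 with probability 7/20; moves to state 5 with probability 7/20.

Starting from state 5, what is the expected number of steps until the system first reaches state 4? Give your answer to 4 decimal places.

Let t(s) be the expected number of steps to first reach state 4 from state s, with t(state 4) = 0. Conditioning on the first step:
t(state 5) = 1 + 0.25·t(state 5) + 0.35·t(state 1)
t(state 1) = 1 + 0.15·t(state 5) + 0.35·t(state 1)
Solving: t(state 5) = 2.2989, t(state 1) = 2.0690.
Expected steps from state 5 to state 4: 2.2989.

2.2989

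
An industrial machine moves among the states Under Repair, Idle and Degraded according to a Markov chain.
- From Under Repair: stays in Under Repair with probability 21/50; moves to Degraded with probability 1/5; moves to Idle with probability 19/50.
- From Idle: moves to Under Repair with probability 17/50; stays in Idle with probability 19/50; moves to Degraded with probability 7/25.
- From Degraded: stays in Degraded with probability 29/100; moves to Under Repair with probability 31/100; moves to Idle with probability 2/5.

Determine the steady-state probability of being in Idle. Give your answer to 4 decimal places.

0.3851

Let the stationary distribution be π with π = πP and π_1 + π_2 + π_3 = 1.
π_1 = 0.42·π_1 + 0.34·π_2 + 0.31·π_3
π_2 = 0.38·π_1 + 0.38·π_2 + 0.4·π_3
Solving with the normalization constraint gives π = (0.3613, 0.3851, 0.2536).
So the stationary probability of Idle is 0.3851.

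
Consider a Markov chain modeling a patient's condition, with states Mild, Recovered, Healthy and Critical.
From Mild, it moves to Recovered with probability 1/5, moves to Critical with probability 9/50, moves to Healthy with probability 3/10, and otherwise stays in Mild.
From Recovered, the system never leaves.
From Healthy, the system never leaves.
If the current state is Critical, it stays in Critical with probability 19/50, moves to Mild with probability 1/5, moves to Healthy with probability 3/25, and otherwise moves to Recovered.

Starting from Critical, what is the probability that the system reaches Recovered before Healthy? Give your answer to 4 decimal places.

0.6328

Let h(s) be the probability of absorption at Recovered starting from transient state s. Then h(Recovered) = 1 and h(Healthy) = 0. By first-step analysis:
h(Mild) = 0.32·h(Mild) + 0.2·1 + 0.3·0 + 0.18·h(Critical)
h(Critical) = 0.2·h(Mild) + 0.3·1 + 0.12·0 + 0.38·h(Critical)
Solving: h(Mild) = 0.4616, h(Critical) = 0.6328.
Starting from Critical, the probability is 0.6328.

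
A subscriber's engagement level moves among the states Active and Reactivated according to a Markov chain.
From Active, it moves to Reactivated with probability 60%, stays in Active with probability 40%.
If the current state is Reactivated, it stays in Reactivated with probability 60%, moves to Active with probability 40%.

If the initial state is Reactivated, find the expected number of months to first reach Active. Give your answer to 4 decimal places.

Let t(s) be the expected number of months to first reach Active from state s, with t(Active) = 0. Conditioning on the first month:
t(Reactivated) = 1 + 0.6·t(Reactivated)
Solving: t(Reactivated) = 2.5000.
Expected months from Reactivated to Active: 2.5000.

2.5000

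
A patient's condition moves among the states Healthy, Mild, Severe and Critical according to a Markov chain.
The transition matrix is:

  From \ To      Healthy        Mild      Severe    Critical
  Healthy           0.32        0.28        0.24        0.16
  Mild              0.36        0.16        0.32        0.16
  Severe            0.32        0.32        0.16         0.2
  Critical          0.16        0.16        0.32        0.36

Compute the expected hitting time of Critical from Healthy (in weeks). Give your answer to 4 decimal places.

Let t(s) be the expected number of weeks to first reach Critical from state s, with t(Critical) = 0. Conditioning on the first week:
t(Healthy) = 1 + 0.32·t(Healthy) + 0.28·t(Mild) + 0.24·t(Severe)
t(Mild) = 1 + 0.36·t(Healthy) + 0.16·t(Mild) + 0.32·t(Severe)
t(Severe) = 1 + 0.32·t(Healthy) + 0.32·t(Mild) + 0.16·t(Severe)
Solving: t(Healthy) = 5.8943, t(Mild) = 5.8787, t(Severe) = 5.6754.
Expected weeks from Healthy to Critical: 5.8943.

5.8943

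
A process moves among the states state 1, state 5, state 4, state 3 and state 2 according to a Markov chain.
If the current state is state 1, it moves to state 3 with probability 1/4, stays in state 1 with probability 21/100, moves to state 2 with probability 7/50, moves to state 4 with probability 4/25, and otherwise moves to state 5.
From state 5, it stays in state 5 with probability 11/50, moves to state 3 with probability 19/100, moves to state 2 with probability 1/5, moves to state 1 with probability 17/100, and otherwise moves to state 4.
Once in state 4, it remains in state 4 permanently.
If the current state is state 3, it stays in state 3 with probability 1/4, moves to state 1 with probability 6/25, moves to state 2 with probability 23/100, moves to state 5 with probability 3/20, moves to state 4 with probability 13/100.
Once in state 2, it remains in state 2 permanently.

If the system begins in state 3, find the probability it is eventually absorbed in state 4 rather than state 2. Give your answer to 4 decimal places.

0.4279

Let h(s) be the probability of absorption at state 4 starting from transient state s. Then h(state 4) = 1 and h(state 2) = 0. By first-step analysis:
h(state 1) = 0.21·h(state 1) + 0.24·h(state 5) + 0.16·1 + 0.25·h(state 3) + 0.14·0
h(state 5) = 0.17·h(state 1) + 0.22·h(state 5) + 0.22·1 + 0.19·h(state 3) + 0.2·0
h(state 3) = 0.24·h(state 1) + 0.15·h(state 5) + 0.13·1 + 0.25·h(state 3) + 0.23·0
Solving: h(state 1) = 0.4876, h(state 5) = 0.4925, h(state 3) = 0.4279.
Starting from state 3, the probability is 0.4279.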